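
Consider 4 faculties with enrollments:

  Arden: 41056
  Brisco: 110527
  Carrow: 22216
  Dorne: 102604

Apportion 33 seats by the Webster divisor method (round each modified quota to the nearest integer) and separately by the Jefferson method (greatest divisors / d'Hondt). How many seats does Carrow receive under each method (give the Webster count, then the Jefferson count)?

Webster: Arden 5, Brisco 13, Carrow 3, Dorne 12.
Jefferson: Arden 5, Brisco 14, Carrow 2, Dorne 12.
Carrow gets 3 under Webster and 2 under Jefferson.

3 and 2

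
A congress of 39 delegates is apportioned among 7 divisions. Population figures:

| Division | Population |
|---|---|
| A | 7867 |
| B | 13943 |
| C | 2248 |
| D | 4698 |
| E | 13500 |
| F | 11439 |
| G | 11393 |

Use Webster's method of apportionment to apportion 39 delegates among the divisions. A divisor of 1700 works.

A=5, B=8, C=1, D=3, E=8, F=7, G=7

With modified divisor 1700: modified quotas A 4.628, B 8.202, C 1.322, D 2.764, E 7.941, F 6.729, G 6.702.
Rounding to the nearest integer: A 5, B 8, C 1, D 3, E 8, F 7, G 7 (total 39).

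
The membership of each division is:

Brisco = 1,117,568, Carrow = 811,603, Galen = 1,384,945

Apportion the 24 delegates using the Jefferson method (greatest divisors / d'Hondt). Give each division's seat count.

Standard divisor 3314116/24 ≈ 138088.167; standard quotas: Brisco 8.093, Carrow 5.877, Galen 10.029.
Rounding down gives 8, 5, 10 = 23 seats, so the divisor must be adjusted.
With modified divisor 130600: modified quotas Brisco 8.557, Carrow 6.214, Galen 10.604.
Rounding down: Brisco 8, Carrow 6, Galen 10 (total 24).

Brisco=8, Carrow=6, Galen=10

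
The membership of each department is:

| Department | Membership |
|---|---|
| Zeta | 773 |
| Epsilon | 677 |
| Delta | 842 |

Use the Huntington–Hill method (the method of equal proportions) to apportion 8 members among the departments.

Zeta 3, Epsilon 2, Delta 3

With divisor 296: modified quotas Zeta 2.611, Epsilon 2.287, Delta 2.845.
Geometric-mean thresholds: Zeta √(2·3)=2.449, Epsilon √(2·3)=2.449, Delta √(2·3)=2.449.
Each quota rounded against its threshold gives Zeta 3, Epsilon 2, Delta 3 (total 8).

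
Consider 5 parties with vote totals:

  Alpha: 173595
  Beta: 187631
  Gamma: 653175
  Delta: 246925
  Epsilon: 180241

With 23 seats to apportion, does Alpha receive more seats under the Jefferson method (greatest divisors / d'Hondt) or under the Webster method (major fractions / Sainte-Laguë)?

Jefferson: Alpha 2, Beta 3, Gamma 11, Delta 4, Epsilon 3.
Webster: Alpha 3, Beta 3, Gamma 10, Delta 4, Epsilon 3.
Alpha gets 2 under Jefferson and 3 under Webster.

Webster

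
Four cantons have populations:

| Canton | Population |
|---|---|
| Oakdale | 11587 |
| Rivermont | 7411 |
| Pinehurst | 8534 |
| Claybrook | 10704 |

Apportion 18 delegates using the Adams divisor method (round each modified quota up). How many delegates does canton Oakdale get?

5

Standard divisor 38236/18 ≈ 2124.222; standard quotas: Oakdale 5.455, Rivermont 3.489, Pinehurst 4.017, Claybrook 5.039.
Rounding up gives 6, 4, 5, 6 = 21 seats, so the divisor must be adjusted.
With modified divisor 2400: modified quotas Oakdale 4.828, Rivermont 3.088, Pinehurst 3.556, Claybrook 4.460.
Rounding up: Oakdale 5, Rivermont 4, Pinehurst 4, Claybrook 5 (total 18).
Oakdale receives 5.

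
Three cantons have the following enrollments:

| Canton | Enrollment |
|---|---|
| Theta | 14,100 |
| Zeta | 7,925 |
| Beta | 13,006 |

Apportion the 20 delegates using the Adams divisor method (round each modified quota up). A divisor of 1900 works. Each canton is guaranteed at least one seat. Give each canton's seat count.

With modified divisor 1900: modified quotas Theta 7.421, Zeta 4.171, Beta 6.845.
Rounding up: Theta 8, Zeta 5, Beta 7 (total 20).

Theta: 8, Zeta: 5, Beta: 7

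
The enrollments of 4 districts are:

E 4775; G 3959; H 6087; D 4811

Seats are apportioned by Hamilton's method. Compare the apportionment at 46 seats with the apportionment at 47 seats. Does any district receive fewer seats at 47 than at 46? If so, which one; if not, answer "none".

G

At 46 seats: E 11, G 10, H 14, D 11.
At 47 seats: E 11, G 9, H 15, D 12.
G drops from 10 to 9.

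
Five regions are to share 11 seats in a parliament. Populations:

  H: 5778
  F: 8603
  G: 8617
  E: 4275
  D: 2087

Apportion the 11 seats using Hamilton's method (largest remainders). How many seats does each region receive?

H=2, F=3, G=3, E=2, D=1

Total 29360; standard divisor 29360/11 ≈ 2669.091.
Standard quotas: H 2.1648, F 3.2232, G 3.2284, E 1.6017, D 0.7819.
Lower quotas: H 2, F 3, G 3, E 1, D 0 (sum 9, leaving 2 seats).
Remainders in descending order: D 0.7819, E 0.6017, G 0.2284, F 0.2232, H 0.1648.
Largest remainders: D, E receive the extra seats.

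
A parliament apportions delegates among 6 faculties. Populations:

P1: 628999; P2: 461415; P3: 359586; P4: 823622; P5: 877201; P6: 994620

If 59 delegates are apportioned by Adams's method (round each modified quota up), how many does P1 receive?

Standard divisor 4145443/59 ≈ 70261.746; standard quotas: P1 8.952, P2 6.567, P3 5.118, P4 11.722, P5 12.485, P6 14.156.
Rounding up gives 9, 7, 6, 12, 13, 15 = 62 seats, so the divisor must be adjusted.
With modified divisor 74000: modified quotas P1 8.500, P2 6.235, P3 4.859, P4 11.130, P5 11.854, P6 13.441.
Rounding up: P1 9, P2 7, P3 5, P4 12, P5 12, P6 14 (total 59).
P1 receives 9.

9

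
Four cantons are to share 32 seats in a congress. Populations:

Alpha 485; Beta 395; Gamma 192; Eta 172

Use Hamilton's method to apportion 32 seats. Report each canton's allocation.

Standard divisor: 1244 ÷ 32 ≈ 38.875.
Standard quotas: Alpha 12.476, Beta 10.161, Gamma 4.939, Eta 4.424.
Lower quotas: Alpha 12, Beta 10, Gamma 4, Eta 4 (sum 30, leaving 2 seats).
Remainders in descending order: Gamma 0.939, Alpha 0.476, Eta 0.424, Beta 0.161.
Largest remainders: Gamma, Alpha receive the extra seats.

Alpha 13, Beta 10, Gamma 5, Eta 4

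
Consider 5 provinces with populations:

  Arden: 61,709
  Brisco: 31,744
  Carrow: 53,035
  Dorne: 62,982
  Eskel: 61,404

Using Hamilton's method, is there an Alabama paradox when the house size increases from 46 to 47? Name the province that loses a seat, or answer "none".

At 46 seats: Arden 11, Brisco 5, Carrow 9, Dorne 11, Eskel 10.
At 47 seats: Arden 11, Brisco 5, Carrow 9, Dorne 11, Eskel 11.
No province's allocation decreased.

none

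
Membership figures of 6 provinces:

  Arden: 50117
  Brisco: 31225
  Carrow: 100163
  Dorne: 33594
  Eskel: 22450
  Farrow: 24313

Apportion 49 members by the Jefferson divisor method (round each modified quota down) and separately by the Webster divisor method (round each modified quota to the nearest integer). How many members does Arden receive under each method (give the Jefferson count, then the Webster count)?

Jefferson: Arden 10, Brisco 6, Carrow 19, Dorne 6, Eskel 4, Farrow 4.
Webster: Arden 9, Brisco 6, Carrow 19, Dorne 6, Eskel 4, Farrow 5.
Arden gets 10 under Jefferson and 9 under Webster.

10 and 9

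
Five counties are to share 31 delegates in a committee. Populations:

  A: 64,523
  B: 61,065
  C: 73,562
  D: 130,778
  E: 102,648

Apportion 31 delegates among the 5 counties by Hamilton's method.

Total 432576; standard divisor 432576/31 ≈ 13954.065.
Standard quotas: A 4.6240, B 4.3761, C 5.2717, D 9.3720, E 7.3561.
Lower quotas: A 4, B 4, C 5, D 9, E 7 (sum 29, leaving 2 seats).
Remainders in descending order: A 0.6240, B 0.3761, D 0.3720, E 0.3561, C 0.2717.
Largest remainders: A, B receive the extra seats.

A: 5; B: 5; C: 5; D: 9; E: 7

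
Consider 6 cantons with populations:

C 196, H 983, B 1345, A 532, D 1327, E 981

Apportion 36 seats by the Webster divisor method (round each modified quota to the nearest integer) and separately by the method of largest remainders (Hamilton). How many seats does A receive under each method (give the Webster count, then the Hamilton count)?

Webster: C 1, H 7, B 9, A 4, D 9, E 6.
Hamilton: C 1, H 7, B 9, A 3, D 9, E 7.
A gets 4 under Webster and 3 under Hamilton.

4 and 3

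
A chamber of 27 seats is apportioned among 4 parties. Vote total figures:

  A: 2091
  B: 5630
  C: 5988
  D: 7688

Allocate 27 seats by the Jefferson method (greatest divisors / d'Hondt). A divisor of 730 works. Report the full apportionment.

With modified divisor 730: modified quotas A 2.864, B 7.712, C 8.203, D 10.532.
Rounding down: A 2, B 7, C 8, D 10 (total 27).

A 2; B 7; C 8; D 10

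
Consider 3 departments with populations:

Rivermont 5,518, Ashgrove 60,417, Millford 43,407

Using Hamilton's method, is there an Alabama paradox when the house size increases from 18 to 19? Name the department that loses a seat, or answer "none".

none

At 18 seats: Rivermont 1, Ashgrove 10, Millford 7.
At 19 seats: Rivermont 1, Ashgrove 10, Millford 8.
No department's allocation decreased.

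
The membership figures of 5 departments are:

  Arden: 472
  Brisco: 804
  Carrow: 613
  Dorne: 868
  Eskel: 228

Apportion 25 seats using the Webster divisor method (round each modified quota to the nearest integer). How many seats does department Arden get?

4

Standard divisor 2985/25 ≈ 119.4; standard quotas: Arden 3.953, Brisco 6.734, Carrow 5.134, Dorne 7.270, Eskel 1.910.
Rounding to the nearest integer gives Arden 4, Brisco 7, Carrow 5, Dorne 7, Eskel 2 — total 25, matching the house size, so no adjustment is needed.
Arden receives 4.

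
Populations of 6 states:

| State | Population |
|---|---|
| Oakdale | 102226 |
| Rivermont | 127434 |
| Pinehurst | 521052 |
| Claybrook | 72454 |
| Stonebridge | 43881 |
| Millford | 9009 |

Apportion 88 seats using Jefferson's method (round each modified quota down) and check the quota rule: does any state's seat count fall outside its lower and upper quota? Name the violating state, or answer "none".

Standard quotas: Oakdale 10.269, Rivermont 12.801, Pinehurst 52.340, Claybrook 7.278, Stonebridge 4.408, Millford 0.905.
Jefferson allocation: Oakdale 10, Rivermont 13, Pinehurst 54, Claybrook 7, Stonebridge 4, Millford 0.
Pinehurst has quota 52.340 (lower 52, upper 53) but receives 54 — outside the quota interval.

Pinehurst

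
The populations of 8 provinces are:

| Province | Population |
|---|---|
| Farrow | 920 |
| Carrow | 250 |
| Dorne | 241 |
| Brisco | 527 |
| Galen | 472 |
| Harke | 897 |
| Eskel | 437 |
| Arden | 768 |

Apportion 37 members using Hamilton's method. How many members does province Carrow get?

Standard divisor: 4512 ÷ 37 ≈ 121.946.
Standard quotas: Farrow 7.544, Carrow 2.050, Dorne 1.976, Brisco 4.322, Galen 3.871, Harke 7.356, Eskel 3.584, Arden 6.298.
Lower quotas: Farrow 7, Carrow 2, Dorne 1, Brisco 4, Galen 3, Harke 7, Eskel 3, Arden 6 (sum 33, leaving 4 seats).
Remainders in descending order: Dorne 0.976, Galen 0.871, Eskel 0.584, Farrow 0.544, Harke 0.356, Brisco 0.322, Arden 0.298, Carrow 0.050.
Largest remainders: Dorne, Galen, Eskel, Farrow receive the extra seats.
Carrow receives 2.

2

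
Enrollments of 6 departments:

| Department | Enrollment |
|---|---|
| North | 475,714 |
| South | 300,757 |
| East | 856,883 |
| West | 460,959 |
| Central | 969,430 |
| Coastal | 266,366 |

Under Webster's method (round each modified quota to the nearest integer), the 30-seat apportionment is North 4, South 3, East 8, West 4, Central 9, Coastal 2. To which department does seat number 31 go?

Coastal

Priority for the next seat is population ÷ (current seats + 0.5).
Priorities: North 105714.222, South 85930.571, East 100809.765, West 102435.333, Central 102045.263, Coastal 106546.400.
Highest priority: Coastal.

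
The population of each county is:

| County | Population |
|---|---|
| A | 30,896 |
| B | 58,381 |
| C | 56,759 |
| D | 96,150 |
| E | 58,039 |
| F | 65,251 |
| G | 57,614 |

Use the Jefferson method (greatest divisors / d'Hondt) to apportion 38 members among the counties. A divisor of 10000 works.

A 3, B 5, C 5, D 9, E 5, F 6, G 5

With modified divisor 10000: modified quotas A 3.090, B 5.838, C 5.676, D 9.615, E 5.804, F 6.525, G 5.761.
Rounding down: A 3, B 5, C 5, D 9, E 5, F 6, G 5 (total 38).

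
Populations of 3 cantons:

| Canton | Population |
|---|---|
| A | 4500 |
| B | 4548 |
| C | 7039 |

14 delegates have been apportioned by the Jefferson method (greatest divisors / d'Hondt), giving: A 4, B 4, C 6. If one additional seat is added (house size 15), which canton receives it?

C

Priority for the next seat is population ÷ (current seats + 1).
Priorities: A 900.000, B 909.600, C 1005.571.
Highest priority: C.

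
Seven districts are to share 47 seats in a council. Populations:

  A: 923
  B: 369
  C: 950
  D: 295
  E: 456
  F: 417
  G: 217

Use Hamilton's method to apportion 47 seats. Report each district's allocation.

A 12, B 5, C 12, D 4, E 6, F 5, G 3

Total 3627; standard divisor 3627/47 ≈ 77.17.
Standard quotas: A 11.961, B 4.782, C 12.310, D 3.823, E 5.909, F 5.404, G 2.812.
Lower quotas: A 11, B 4, C 12, D 3, E 5, F 5, G 2 (sum 42, leaving 5 seats).
Remainders in descending order: A 0.961, E 0.909, D 0.823, G 0.812, B 0.782, F 0.404, C 0.310.
Largest remainders: A, E, D, G, B receive the extra seats.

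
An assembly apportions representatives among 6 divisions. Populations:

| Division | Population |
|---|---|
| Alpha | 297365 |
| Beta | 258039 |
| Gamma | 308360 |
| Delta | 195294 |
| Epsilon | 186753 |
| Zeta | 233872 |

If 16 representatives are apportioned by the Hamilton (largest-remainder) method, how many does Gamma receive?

The standard divisor is 1479683/16 ≈ 92480.188.
Standard quotas: Alpha 3.2154, Beta 2.7902, Gamma 3.3343, Delta 2.1117, Epsilon 2.0194, Zeta 2.5289.
Lower quotas: Alpha 3, Beta 2, Gamma 3, Delta 2, Epsilon 2, Zeta 2 (sum 14, leaving 2 seats).
Remainders in descending order: Beta 0.7902, Zeta 0.5289, Gamma 0.3343, Alpha 0.2154, Delta 0.1117, Epsilon 0.0194.
Largest remainders: Beta, Zeta receive the extra seats.
Gamma receives 3.

3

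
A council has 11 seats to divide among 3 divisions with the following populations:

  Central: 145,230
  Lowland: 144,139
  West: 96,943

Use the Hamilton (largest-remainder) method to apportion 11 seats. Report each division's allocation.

The standard divisor is 386312/11 ≈ 35119.273.
Standard quotas: Central 4.1353, Lowland 4.1043, West 2.7604.
Lower quotas: Central 4, Lowland 4, West 2 (sum 10, leaving 1 seat).
Remainders in descending order: West 0.7604, Central 0.1353, Lowland 0.1043.
The surplus seat goes to West.

Central 4; Lowland 4; West 3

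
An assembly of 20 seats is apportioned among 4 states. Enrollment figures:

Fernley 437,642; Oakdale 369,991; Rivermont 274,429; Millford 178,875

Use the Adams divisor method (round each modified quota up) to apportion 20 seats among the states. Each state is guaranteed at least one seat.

Fernley=7, Oakdale=6, Rivermont=4, Millford=3

Standard divisor 1260937/20 ≈ 63046.85; standard quotas: Fernley 6.942, Oakdale 5.869, Rivermont 4.353, Millford 2.837.
Rounding up gives 7, 6, 5, 3 = 21 seats, so the divisor must be adjusted.
With modified divisor 70800: modified quotas Fernley 6.181, Oakdale 5.226, Rivermont 3.876, Millford 2.526.
Rounding up: Fernley 7, Oakdale 6, Rivermont 4, Millford 3 (total 20).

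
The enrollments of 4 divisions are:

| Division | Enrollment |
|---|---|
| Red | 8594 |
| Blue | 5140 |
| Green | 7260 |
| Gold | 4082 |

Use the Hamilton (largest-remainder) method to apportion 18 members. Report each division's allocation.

Total 25076; standard divisor 25076/18 ≈ 1393.111.
Standard quotas: Red 6.1689, Blue 3.6896, Green 5.2114, Gold 2.9301.
Lower quotas: Red 6, Blue 3, Green 5, Gold 2 (sum 16, leaving 2 seats).
Remainders in descending order: Gold 0.9301, Blue 0.6896, Green 0.2114, Red 0.1689.
Largest remainders: Gold, Blue receive the extra seats.

Red: 6, Blue: 4, Green: 5, Gold: 3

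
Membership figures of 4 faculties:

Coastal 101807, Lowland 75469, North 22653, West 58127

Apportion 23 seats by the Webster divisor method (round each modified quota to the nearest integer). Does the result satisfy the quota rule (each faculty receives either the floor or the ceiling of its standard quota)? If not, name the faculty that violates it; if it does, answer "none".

none

Standard quotas: Coastal 9.074, Lowland 6.726, North 2.019, West 5.181.
Webster allocation: Coastal 9, Lowland 7, North 2, West 5.
Every allocation lies between the lower and upper quota.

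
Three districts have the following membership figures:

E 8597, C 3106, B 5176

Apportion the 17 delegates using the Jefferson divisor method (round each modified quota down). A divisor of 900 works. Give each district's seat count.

With modified divisor 900: modified quotas E 9.552, C 3.451, B 5.751.
Rounding down: E 9, C 3, B 5 (total 17).

E=9, C=3, B=5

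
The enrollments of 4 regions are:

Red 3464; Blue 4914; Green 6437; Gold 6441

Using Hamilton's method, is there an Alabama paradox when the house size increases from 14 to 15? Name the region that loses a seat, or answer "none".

At 14 seats: Red 3, Blue 3, Green 4, Gold 4.
At 15 seats: Red 2, Blue 3, Green 5, Gold 5.
Red drops from 3 to 2.

Red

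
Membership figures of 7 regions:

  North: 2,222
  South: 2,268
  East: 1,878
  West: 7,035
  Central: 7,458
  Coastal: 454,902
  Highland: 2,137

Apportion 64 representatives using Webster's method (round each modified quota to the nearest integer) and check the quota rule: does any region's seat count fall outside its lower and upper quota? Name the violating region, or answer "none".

Coastal

Standard quotas: North 0.298, South 0.304, East 0.252, West 0.942, Central 0.999, Coastal 60.920, Highland 0.286.
Webster allocation: North 0, South 0, East 0, West 1, Central 1, Coastal 62, Highland 0.
Coastal has quota 60.920 (lower 60, upper 61) but receives 62 — outside the quota interval.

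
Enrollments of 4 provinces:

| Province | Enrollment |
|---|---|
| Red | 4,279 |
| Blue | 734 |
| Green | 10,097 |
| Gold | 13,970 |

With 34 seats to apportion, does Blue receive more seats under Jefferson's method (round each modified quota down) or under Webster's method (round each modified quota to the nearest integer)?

Jefferson: Red 5, Blue 0, Green 12, Gold 17.
Webster: Red 5, Blue 1, Green 12, Gold 16.
Blue gets 0 under Jefferson and 1 under Webster.

Webster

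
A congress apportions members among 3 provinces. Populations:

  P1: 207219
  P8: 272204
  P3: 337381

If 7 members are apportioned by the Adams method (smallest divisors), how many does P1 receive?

2

Standard divisor 816804/7 ≈ 116686.286; standard quotas: P1 1.776, P8 2.333, P3 2.891.
Rounding up gives 2, 3, 3 = 8 seats, so the divisor must be adjusted.
With modified divisor 152400: modified quotas P1 1.360, P8 1.786, P3 2.214.
Rounding up: P1 2, P8 2, P3 3 (total 7).
P1 receives 2.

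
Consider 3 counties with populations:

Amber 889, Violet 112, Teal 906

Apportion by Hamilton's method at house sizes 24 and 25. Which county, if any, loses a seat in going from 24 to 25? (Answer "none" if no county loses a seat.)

At 24 seats: Amber 11, Violet 2, Teal 11.
At 25 seats: Amber 12, Violet 1, Teal 12.
Violet drops from 2 to 1.

Violet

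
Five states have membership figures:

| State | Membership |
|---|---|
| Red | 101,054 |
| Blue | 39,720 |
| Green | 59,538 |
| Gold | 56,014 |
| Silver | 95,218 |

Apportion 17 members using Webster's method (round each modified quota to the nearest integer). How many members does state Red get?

Standard divisor 351544/17 ≈ 20679.059; standard quotas: Red 4.887, Blue 1.921, Green 2.879, Gold 2.709, Silver 4.605.
Rounding to the nearest integer gives 5, 2, 3, 3, 5 = 18 seats, so the divisor must be adjusted.
With modified divisor 21800: modified quotas Red 4.636, Blue 1.822, Green 2.731, Gold 2.569, Silver 4.368.
Rounding to the nearest integer: Red 5, Blue 2, Green 3, Gold 3, Silver 4 (total 17).
Red receives 5.

5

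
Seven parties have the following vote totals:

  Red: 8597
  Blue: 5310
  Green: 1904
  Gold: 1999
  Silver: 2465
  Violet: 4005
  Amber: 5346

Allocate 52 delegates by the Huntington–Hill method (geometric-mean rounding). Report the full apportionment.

Red 15, Blue 9, Green 3, Gold 4, Silver 4, Violet 7, Amber 10

With divisor 562: modified quotas Red 15.297, Blue 9.448, Green 3.388, Gold 3.557, Silver 4.386, Violet 7.126, Amber 9.512.
Geometric-mean thresholds: Red √(15·16)=15.492, Blue √(9·10)=9.487, Green √(3·4)=3.464, Gold √(3·4)=3.464, Silver √(4·5)=4.472, Violet √(7·8)=7.483, Amber √(9·10)=9.487.
Each quota rounded against its threshold gives Red 15, Blue 9, Green 3, Gold 4, Silver 4, Violet 7, Amber 10 (total 52).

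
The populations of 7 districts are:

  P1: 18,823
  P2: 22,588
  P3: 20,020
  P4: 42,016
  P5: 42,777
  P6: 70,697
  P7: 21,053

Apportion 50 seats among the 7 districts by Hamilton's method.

The standard divisor is 237974/50 ≈ 4759.48.
Standard quotas: P1 3.9548, P2 4.7459, P3 4.2063, P4 8.8279, P5 8.9877, P6 14.8539, P7 4.4234.
Lower quotas: P1 3, P2 4, P3 4, P4 8, P5 8, P6 14, P7 4 (sum 45, leaving 5 seats).
Remainders in descending order: P5 0.9877, P1 0.9548, P6 0.8539, P4 0.8279, P2 0.7459, P7 0.4234, P3 0.2063.
The surplus seats go to P5, P1, P6, P4, P2.

P1=4, P2=5, P3=4, P4=9, P5=9, P6=15, P7=4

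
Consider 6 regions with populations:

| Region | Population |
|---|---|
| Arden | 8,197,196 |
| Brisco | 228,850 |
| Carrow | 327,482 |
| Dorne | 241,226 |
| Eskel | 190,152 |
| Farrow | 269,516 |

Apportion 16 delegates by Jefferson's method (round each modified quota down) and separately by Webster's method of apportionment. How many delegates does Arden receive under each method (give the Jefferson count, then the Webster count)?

16 and 15

Jefferson: Arden 16, Brisco 0, Carrow 0, Dorne 0, Eskel 0, Farrow 0.
Webster: Arden 15, Brisco 0, Carrow 1, Dorne 0, Eskel 0, Farrow 0.
Arden gets 16 under Jefferson and 15 under Webster.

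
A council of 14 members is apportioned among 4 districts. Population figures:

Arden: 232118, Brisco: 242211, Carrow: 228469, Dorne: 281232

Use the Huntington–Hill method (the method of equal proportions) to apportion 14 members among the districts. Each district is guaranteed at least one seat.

Arden 3, Brisco 4, Carrow 3, Dorne 4

With divisor 68463: modified quotas Arden 3.390, Brisco 3.538, Carrow 3.337, Dorne 4.108.
Geometric-mean thresholds: Arden √(3·4)=3.464, Brisco √(3·4)=3.464, Carrow √(3·4)=3.464, Dorne √(4·5)=4.472.
Each quota rounded against its threshold gives Arden 3, Brisco 4, Carrow 3, Dorne 4 (total 14).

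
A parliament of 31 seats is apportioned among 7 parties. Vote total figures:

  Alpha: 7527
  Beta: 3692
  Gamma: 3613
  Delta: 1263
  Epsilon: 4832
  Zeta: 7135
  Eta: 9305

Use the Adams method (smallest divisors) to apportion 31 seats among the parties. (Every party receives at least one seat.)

Standard divisor 37367/31 ≈ 1205.387; standard quotas: Alpha 6.244, Beta 3.063, Gamma 2.997, Delta 1.048, Epsilon 4.009, Zeta 5.919, Eta 7.720.
Rounding up gives 7, 4, 3, 2, 5, 6, 8 = 35 seats, so the divisor must be adjusted.
With modified divisor 1300: modified quotas Alpha 5.790, Beta 2.840, Gamma 2.779, Delta 0.972, Epsilon 3.717, Zeta 5.488, Eta 7.158.
Rounding up: Alpha 6, Beta 3, Gamma 3, Delta 1, Epsilon 4, Zeta 6, Eta 8 (total 31).

Alpha 6, Beta 3, Gamma 3, Delta 1, Epsilon 4, Zeta 6, Eta 8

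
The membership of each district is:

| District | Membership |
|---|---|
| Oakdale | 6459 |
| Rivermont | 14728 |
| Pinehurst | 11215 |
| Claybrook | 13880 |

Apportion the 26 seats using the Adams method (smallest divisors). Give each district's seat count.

Oakdale 4; Rivermont 8; Pinehurst 6; Claybrook 8

Standard divisor 46282/26 ≈ 1780.077; standard quotas: Oakdale 3.628, Rivermont 8.274, Pinehurst 6.300, Claybrook 7.797.
Rounding up gives 4, 9, 7, 8 = 28 seats, so the divisor must be adjusted.
With modified divisor 1900: modified quotas Oakdale 3.399, Rivermont 7.752, Pinehurst 5.903, Claybrook 7.305.
Rounding up: Oakdale 4, Rivermont 8, Pinehurst 6, Claybrook 8 (total 26).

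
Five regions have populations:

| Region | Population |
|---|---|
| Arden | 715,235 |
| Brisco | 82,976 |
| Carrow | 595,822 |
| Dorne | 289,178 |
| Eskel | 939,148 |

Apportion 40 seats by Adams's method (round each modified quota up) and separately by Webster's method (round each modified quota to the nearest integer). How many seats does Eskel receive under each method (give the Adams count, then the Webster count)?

14 and 15

Adams: Arden 10, Brisco 2, Carrow 9, Dorne 5, Eskel 14.
Webster: Arden 11, Brisco 1, Carrow 9, Dorne 4, Eskel 15.
Eskel gets 14 under Adams and 15 under Webster.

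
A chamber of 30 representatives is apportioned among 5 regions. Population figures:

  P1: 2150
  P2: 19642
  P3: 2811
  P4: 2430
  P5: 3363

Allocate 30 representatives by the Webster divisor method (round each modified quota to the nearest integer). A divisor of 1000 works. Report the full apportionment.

With modified divisor 1000: modified quotas P1 2.150, P2 19.642, P3 2.811, P4 2.430, P5 3.363.
Rounding to the nearest integer: P1 2, P2 20, P3 3, P4 2, P5 3 (total 30).

P1=2, P2=20, P3=3, P4=2, P5=3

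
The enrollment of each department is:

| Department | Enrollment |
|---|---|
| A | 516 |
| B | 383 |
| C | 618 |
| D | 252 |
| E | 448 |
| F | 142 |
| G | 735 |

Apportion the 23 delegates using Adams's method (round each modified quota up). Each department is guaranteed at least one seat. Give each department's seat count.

Standard divisor 3094/23 ≈ 134.522; standard quotas: A 3.836, B 2.847, C 4.594, D 1.873, E 3.330, F 1.056, G 5.464.
Rounding up gives 4, 3, 5, 2, 4, 2, 6 = 26 seats, so the divisor must be adjusted.
With modified divisor 152: modified quotas A 3.395, B 2.520, C 4.066, D 1.658, E 2.947, F 0.934, G 4.836.
Rounding up: A 4, B 3, C 5, D 2, E 3, F 1, G 5 (total 23).

A 4, B 3, C 5, D 2, E 3, F 1, G 5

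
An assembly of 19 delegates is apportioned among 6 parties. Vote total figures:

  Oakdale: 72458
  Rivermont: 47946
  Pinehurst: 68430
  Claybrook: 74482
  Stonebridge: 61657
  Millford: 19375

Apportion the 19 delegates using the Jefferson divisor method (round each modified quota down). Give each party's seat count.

Standard divisor 344348/19 ≈ 18123.579; standard quotas: Oakdale 3.998, Rivermont 2.646, Pinehurst 3.776, Claybrook 4.110, Stonebridge 3.402, Millford 1.069.
Rounding down gives 3, 2, 3, 4, 3, 1 = 16 seats, so the divisor must be adjusted.
With modified divisor 15700: modified quotas Oakdale 4.615, Rivermont 3.054, Pinehurst 4.359, Claybrook 4.744, Stonebridge 3.927, Millford 1.234.
Rounding down: Oakdale 4, Rivermont 3, Pinehurst 4, Claybrook 4, Stonebridge 3, Millford 1 (total 19).

Oakdale 4, Rivermont 3, Pinehurst 4, Claybrook 4, Stonebridge 3, Millford 1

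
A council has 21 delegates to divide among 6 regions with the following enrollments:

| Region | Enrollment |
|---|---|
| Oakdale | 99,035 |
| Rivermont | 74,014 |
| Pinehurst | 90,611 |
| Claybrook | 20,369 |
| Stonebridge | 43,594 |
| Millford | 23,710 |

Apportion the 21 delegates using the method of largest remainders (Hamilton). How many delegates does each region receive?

Total 351333; standard divisor 351333/21 ≈ 16730.143.
Standard quotas: Oakdale 5.9196, Rivermont 4.4240, Pinehurst 5.4160, Claybrook 1.2175, Stonebridge 2.6057, Millford 1.4172.
Lower quotas: Oakdale 5, Rivermont 4, Pinehurst 5, Claybrook 1, Stonebridge 2, Millford 1 (sum 18, leaving 3 seats).
Remainders in descending order: Oakdale 0.9196, Stonebridge 0.6057, Rivermont 0.4240, Millford 0.4172, Pinehurst 0.4160, Claybrook 0.2175.
The surplus seats go to Oakdale, Stonebridge, Rivermont.

Oakdale 6, Rivermont 5, Pinehurst 5, Claybrook 1, Stonebridge 3, Millford 1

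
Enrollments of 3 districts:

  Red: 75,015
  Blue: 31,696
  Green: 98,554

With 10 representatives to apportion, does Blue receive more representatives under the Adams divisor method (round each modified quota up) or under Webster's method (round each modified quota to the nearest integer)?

Adams

Adams: Red 4, Blue 2, Green 4.
Webster: Red 4, Blue 1, Green 5.
Blue gets 2 under Adams and 1 under Webster.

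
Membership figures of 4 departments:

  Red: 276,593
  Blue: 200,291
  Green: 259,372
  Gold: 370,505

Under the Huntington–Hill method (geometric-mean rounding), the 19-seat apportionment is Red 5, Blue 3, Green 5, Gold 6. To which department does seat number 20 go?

Priority for the next seat is population ÷ (√(s·(s+1))).
Priorities: Red 50498.742, Blue 57819.031, Green 47354.632, Gold 57170.163.
Highest priority: Blue.

Blue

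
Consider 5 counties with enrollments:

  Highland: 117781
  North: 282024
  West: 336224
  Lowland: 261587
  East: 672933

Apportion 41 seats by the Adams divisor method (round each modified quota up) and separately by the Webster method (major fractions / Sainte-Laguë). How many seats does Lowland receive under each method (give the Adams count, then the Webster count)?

7 and 6

Adams: Highland 3, North 7, West 8, Lowland 7, East 16.
Webster: Highland 3, North 7, West 8, Lowland 6, East 17.
Lowland gets 7 under Adams and 6 under Webster.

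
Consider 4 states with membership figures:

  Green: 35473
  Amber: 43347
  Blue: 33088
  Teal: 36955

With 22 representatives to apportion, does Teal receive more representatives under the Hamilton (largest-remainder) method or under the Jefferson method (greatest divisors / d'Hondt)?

Hamilton

Hamilton: Green 5, Amber 6, Blue 5, Teal 6.
Jefferson: Green 5, Amber 7, Blue 5, Teal 5.
Teal gets 6 under Hamilton and 5 under Jefferson.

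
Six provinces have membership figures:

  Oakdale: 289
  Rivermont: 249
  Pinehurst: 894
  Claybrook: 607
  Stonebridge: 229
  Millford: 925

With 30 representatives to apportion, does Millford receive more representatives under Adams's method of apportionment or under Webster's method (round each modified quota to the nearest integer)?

Webster

Adams: Oakdale 3, Rivermont 3, Pinehurst 8, Claybrook 6, Stonebridge 2, Millford 8.
Webster: Oakdale 3, Rivermont 2, Pinehurst 8, Claybrook 6, Stonebridge 2, Millford 9.
Millford gets 8 under Adams and 9 under Webster.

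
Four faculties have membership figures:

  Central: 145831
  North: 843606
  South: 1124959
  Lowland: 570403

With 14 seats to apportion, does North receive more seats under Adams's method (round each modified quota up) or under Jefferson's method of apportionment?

Adams: Central 1, North 4, South 6, Lowland 3.
Jefferson: Central 0, North 5, South 6, Lowland 3.
North gets 4 under Adams and 5 under Jefferson.

Jefferson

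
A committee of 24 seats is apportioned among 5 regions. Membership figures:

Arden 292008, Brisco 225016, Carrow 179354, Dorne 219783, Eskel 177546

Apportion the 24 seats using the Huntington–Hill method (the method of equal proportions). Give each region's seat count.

With divisor 47101: modified quotas Arden 6.200, Brisco 4.777, Carrow 3.808, Dorne 4.666, Eskel 3.769.
Geometric-mean thresholds: Arden √(6·7)=6.481, Brisco √(4·5)=4.472, Carrow √(3·4)=3.464, Dorne √(4·5)=4.472, Eskel √(3·4)=3.464.
Each quota rounded against its threshold gives Arden 6, Brisco 5, Carrow 4, Dorne 5, Eskel 4 (total 24).

Arden 6; Brisco 5; Carrow 4; Dorne 5; Eskel 4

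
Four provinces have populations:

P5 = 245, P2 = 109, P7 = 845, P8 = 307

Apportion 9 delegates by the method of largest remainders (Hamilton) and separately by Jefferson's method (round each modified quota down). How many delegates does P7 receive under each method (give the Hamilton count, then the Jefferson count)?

Hamilton: P5 1, P2 1, P7 5, P8 2.
Jefferson: P5 1, P2 0, P7 6, P8 2.
P7 gets 5 under Hamilton and 6 under Jefferson.

5 and 6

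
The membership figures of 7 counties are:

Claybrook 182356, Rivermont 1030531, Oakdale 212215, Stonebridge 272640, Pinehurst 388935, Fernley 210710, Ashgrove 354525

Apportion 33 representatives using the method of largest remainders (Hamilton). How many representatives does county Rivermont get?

13

Standard divisor: 2651912 ÷ 33 ≈ 80360.97.
Standard quotas: Claybrook 2.2692, Rivermont 12.8238, Oakdale 2.6408, Stonebridge 3.3927, Pinehurst 4.8398, Fernley 2.6220, Ashgrove 4.4117.
Lower quotas: Claybrook 2, Rivermont 12, Oakdale 2, Stonebridge 3, Pinehurst 4, Fernley 2, Ashgrove 4 (sum 29, leaving 4 seats).
Remainders in descending order: Pinehurst 0.8398, Rivermont 0.8238, Oakdale 0.6408, Fernley 0.6220, Ashgrove 0.4117, Stonebridge 0.3927, Claybrook 0.2692.
The surplus seats go to Pinehurst, Rivermont, Oakdale, Fernley.
Rivermont receives 13.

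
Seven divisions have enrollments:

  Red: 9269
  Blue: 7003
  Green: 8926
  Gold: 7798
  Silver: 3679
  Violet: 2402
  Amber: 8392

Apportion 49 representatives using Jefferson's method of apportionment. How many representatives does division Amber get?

9

Standard divisor 47469/49 ≈ 968.755; standard quotas: Red 9.568, Blue 7.229, Green 9.214, Gold 8.050, Silver 3.798, Violet 2.479, Amber 8.663.
Rounding down gives 9, 7, 9, 8, 3, 2, 8 = 46 seats, so the divisor must be adjusted.
With modified divisor 900: modified quotas Red 10.299, Blue 7.781, Green 9.918, Gold 8.664, Silver 4.088, Violet 2.669, Amber 9.324.
Rounding down: Red 10, Blue 7, Green 9, Gold 8, Silver 4, Violet 2, Amber 9 (total 49).
Amber receives 9.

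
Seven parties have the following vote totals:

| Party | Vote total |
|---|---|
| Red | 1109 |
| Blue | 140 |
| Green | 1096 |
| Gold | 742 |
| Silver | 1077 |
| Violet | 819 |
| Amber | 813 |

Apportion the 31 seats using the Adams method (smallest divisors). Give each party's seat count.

Red 6, Blue 1, Green 6, Gold 4, Silver 6, Violet 4, Amber 4

Standard divisor 5796/31 ≈ 186.968; standard quotas: Red 5.932, Blue 0.749, Green 5.862, Gold 3.969, Silver 5.760, Violet 4.380, Amber 4.348.
Rounding up gives 6, 1, 6, 4, 6, 5, 5 = 33 seats, so the divisor must be adjusted.
With modified divisor 210: modified quotas Red 5.281, Blue 0.667, Green 5.219, Gold 3.533, Silver 5.129, Violet 3.900, Amber 3.871.
Rounding up: Red 6, Blue 1, Green 6, Gold 4, Silver 6, Violet 4, Amber 4 (total 31).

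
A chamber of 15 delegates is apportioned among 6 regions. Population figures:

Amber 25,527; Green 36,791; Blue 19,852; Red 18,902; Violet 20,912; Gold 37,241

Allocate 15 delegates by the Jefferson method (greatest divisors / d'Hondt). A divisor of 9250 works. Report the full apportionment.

Amber=2, Green=3, Blue=2, Red=2, Violet=2, Gold=4

With modified divisor 9250: modified quotas Amber 2.760, Green 3.977, Blue 2.146, Red 2.043, Violet 2.261, Gold 4.026.
Rounding down: Amber 2, Green 3, Blue 2, Red 2, Violet 2, Gold 4 (total 15).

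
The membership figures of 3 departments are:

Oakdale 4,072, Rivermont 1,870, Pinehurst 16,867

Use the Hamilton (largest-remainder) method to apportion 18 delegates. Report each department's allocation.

Oakdale 3, Rivermont 2, Pinehurst 13

The standard divisor is 22809/18 ≈ 1267.167.
Standard quotas: Oakdale 3.2135, Rivermont 1.4757, Pinehurst 13.3108.
Lower quotas: Oakdale 3, Rivermont 1, Pinehurst 13 (sum 17, leaving 1 seat).
Remainders in descending order: Rivermont 0.4757, Pinehurst 0.3108, Oakdale 0.2135.
Largest remainder: Rivermont receives the extra seat.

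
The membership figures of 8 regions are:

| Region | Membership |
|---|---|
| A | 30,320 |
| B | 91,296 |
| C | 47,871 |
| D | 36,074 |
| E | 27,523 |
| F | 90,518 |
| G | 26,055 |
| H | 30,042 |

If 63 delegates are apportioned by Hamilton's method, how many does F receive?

15

The standard divisor is 379699/63 ≈ 6026.968.
Standard quotas: A 5.0307, B 15.1479, C 7.9428, D 5.9854, E 4.5666, F 15.0188, G 4.3231, H 4.9846.
Lower quotas: A 5, B 15, C 7, D 5, E 4, F 15, G 4, H 4 (sum 59, leaving 4 seats).
Remainders in descending order: D 0.9854, H 0.9846, C 0.9428, E 0.5666, G 0.3231, B 0.1479, A 0.0307, F 0.0188.
The surplus seats go to D, H, C, E.
F receives 15.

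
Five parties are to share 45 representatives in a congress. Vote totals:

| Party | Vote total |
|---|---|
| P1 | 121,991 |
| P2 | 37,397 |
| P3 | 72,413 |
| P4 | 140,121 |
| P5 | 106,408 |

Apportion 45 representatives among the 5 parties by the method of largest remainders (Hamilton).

Total 478330; standard divisor 478330/45 ≈ 10629.556.
Standard quotas: P1 11.4766, P2 3.5182, P3 6.8124, P4 13.1822, P5 10.0106.
Lower quotas: P1 11, P2 3, P3 6, P4 13, P5 10 (sum 43, leaving 2 seats).
Remainders in descending order: P3 0.8124, P2 0.5182, P1 0.4766, P4 0.1822, P5 0.0106.
The surplus seats go to P3, P2.

P1: 11; P2: 4; P3: 7; P4: 13; P5: 10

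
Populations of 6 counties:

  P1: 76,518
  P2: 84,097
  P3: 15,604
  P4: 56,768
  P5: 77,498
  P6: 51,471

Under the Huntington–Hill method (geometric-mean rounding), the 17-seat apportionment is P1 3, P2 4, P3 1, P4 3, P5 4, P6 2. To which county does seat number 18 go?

Priority for the next seat is population ÷ (√(s·(s+1))).
Priorities: P1 22088.844, P2 18804.661, P3 11033.694, P4 16387.510, P5 17329.080, P6 21012.948.
Highest priority: P1.

P1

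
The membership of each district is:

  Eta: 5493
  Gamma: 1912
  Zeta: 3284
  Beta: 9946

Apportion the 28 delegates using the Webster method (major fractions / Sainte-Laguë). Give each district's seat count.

Standard divisor 20635/28 ≈ 736.964; standard quotas: Eta 7.454, Gamma 2.594, Zeta 4.456, Beta 13.496.
Rounding to the nearest integer gives 7, 3, 4, 13 = 27 seats, so the divisor must be adjusted.
With modified divisor 735: modified quotas Eta 7.473, Gamma 2.601, Zeta 4.468, Beta 13.532.
Rounding to the nearest integer: Eta 7, Gamma 3, Zeta 4, Beta 14 (total 28).

Eta 7, Gamma 3, Zeta 4, Beta 14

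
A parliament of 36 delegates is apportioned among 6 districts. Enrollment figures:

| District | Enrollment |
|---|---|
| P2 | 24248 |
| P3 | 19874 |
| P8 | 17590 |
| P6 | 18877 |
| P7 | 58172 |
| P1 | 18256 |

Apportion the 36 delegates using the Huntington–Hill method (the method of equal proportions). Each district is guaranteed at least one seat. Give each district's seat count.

With divisor 4370: modified quotas P2 5.549, P3 4.548, P8 4.025, P6 4.320, P7 13.312, P1 4.178.
Geometric-mean thresholds: P2 √(5·6)=5.477, P3 √(4·5)=4.472, P8 √(4·5)=4.472, P6 √(4·5)=4.472, P7 √(13·14)=13.491, P1 √(4·5)=4.472.
Each quota rounded against its threshold gives P2 6, P3 5, P8 4, P6 4, P7 13, P1 4 (total 36).

P2 6, P3 5, P8 4, P6 4, P7 13, P1 4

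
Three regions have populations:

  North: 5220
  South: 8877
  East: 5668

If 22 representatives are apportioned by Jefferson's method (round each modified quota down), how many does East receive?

6

Standard divisor 19765/22 ≈ 898.409; standard quotas: North 5.810, South 9.881, East 6.309.
Rounding down gives 5, 9, 6 = 20 seats, so the divisor must be adjusted.
With modified divisor 840: modified quotas North 6.214, South 10.568, East 6.748.
Rounding down: North 6, South 10, East 6 (total 22).
East receives 6.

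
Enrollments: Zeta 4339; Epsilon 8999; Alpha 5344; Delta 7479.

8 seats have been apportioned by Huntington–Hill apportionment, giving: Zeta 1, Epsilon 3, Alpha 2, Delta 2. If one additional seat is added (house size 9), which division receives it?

Priority for the next seat is population ÷ (√(s·(s+1))).
Priorities: Zeta 3068.136, Epsilon 2597.788, Alpha 2181.679, Delta 3053.289.
Highest priority: Zeta.

Zeta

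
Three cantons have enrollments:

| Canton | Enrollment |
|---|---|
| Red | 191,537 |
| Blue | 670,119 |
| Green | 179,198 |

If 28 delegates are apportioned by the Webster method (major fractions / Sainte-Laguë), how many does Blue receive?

18

Standard divisor 1040854/28 ≈ 37173.357; standard quotas: Red 5.153, Blue 18.027, Green 4.821.
Rounding to the nearest integer gives Red 5, Blue 18, Green 5 — total 28, matching the house size, so no adjustment is needed.
Blue receives 18.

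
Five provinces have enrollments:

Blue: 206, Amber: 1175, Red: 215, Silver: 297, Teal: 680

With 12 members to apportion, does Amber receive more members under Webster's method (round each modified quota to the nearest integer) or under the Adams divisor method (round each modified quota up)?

Webster: Blue 1, Amber 6, Red 1, Silver 1, Teal 3.
Adams: Blue 1, Amber 5, Red 1, Silver 2, Teal 3.
Amber gets 6 under Webster and 5 under Adams.

Webster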